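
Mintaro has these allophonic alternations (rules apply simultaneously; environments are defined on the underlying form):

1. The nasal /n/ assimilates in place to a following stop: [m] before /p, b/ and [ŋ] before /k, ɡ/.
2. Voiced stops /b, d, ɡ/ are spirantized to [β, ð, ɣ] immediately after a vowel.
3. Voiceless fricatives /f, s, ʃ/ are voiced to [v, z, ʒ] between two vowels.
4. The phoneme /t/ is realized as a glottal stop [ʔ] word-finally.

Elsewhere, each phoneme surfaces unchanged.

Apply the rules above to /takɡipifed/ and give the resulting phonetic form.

[takɡipiveð]

/t/ (word-initial) fails the environment for rule 4, so it stays [t].
/a/ stays [a].
/k/ stays [k].
/ɡ/ (between /k/ and /i/): rule 2 targets it, but not immediately after a vowel → unchanged [ɡ].
/i/ — not in any rule's target class → [i].
/p/ stays [p].
/i/ — not in any rule's target class → [i].
/f/ meets the environment for rule 3 (between two vowels) → [v].
/e/ (between /f/ and /d/) is unaffected → [e].
/d/ (word-final): immediately after a vowel, so rule 2 applies → [ð].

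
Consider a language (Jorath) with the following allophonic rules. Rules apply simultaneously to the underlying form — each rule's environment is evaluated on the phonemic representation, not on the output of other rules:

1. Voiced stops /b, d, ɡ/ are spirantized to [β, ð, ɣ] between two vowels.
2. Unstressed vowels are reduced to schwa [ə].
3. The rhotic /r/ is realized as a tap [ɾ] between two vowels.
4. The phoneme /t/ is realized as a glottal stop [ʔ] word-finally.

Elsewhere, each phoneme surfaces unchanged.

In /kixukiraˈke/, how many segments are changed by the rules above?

Segments that undergo a rule: /i/ → [ə] (rule 2); /u/ → [ə] (rule 2); /i/ → [ə] (rule 2); /r/ → [ɾ] (rule 3); /a/ → [ə] (rule 2).
All other segments surface unchanged.

5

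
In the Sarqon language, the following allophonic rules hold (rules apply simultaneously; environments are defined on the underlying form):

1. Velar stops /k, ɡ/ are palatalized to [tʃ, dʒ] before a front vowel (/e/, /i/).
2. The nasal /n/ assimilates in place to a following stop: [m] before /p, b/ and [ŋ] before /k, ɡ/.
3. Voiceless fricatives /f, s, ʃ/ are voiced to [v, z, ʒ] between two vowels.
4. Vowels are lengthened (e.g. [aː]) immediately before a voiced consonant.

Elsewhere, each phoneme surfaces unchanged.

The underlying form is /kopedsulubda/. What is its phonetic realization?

[kopeːdsuːluːbda]

/k/ (word-initial) fails the environment for rule 1, so it stays [k].
/o/ (between /k/ and /p/) is in the target of rule 4 but the environment (before a voiced consonant) is not met → [o].
/p/ stays [p].
/e/ meets the environment for rule 4 (before a voiced consonant) → [eː].
/d/ stays [d].
/s/ (between /d/ and /u/) fails the environment for rule 3, so it stays [s].
/u/ (between /s/ and /l/) occurs before a voiced consonant → [uː] by rule 4.
/l/ — not in any rule's target class → [l].
/u/ (between /l/ and /b/) occurs before a voiced consonant → [uː] by rule 4.
/b/ stays [b].
/d/ stays [d].
/a/ (word-final): rule 4 targets it, but not before a voiced consonant → unchanged [a].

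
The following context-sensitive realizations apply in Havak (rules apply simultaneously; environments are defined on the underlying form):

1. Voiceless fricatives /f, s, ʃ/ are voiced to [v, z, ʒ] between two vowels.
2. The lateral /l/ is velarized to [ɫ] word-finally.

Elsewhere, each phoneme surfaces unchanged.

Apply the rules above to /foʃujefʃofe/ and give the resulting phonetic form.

/f/ (word-initial) is in the target of rule 1 but the environment (between two vowels) is not met → [f].
/o/ stays [o].
Rule 1 applies to /ʃ/ (between /o/ and /u/: between two vowels) → [ʒ].
/u/ (between /ʃ/ and /j/) is unaffected → [u].
/j/ — not in any rule's target class → [j].
/e/ — not in any rule's target class → [e].
/f/ (between /e/ and /ʃ/) is in the target of rule 1 but the environment (between two vowels) is not met → [f].
/ʃ/ (between /f/ and /o/) fails the environment for rule 1, so it stays [ʃ].
/o/ (between /ʃ/ and /f/): no rule targets it → [o].
/f/ (between /o/ and /e/) occurs between two vowels → [v] by rule 1.
/e/ — not in any rule's target class → [e].

[foʒujefʃove]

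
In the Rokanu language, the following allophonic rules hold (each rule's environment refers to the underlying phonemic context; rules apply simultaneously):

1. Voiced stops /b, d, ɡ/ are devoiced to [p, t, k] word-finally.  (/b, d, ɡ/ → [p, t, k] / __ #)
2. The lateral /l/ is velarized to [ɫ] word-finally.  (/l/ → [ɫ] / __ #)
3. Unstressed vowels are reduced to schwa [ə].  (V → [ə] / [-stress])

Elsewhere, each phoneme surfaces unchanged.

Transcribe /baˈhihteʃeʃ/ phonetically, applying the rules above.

[bəˈhihtəʃəʃ]

/b/ — word-initial; rule 1 does not apply here → [b].
Rule 3 applies to /a/ (between /b/ and /h/: in an unstressed syllable) → [ə].
/i/ (between /h/ and /h/): rule 3 targets it, but not in an unstressed syllable → unchanged [i].
/e/ (between /t/ and /ʃ/) occurs in an unstressed syllable → [ə] by rule 3.
/e/ meets the environment for rule 3 (in an unstressed syllable) → [ə].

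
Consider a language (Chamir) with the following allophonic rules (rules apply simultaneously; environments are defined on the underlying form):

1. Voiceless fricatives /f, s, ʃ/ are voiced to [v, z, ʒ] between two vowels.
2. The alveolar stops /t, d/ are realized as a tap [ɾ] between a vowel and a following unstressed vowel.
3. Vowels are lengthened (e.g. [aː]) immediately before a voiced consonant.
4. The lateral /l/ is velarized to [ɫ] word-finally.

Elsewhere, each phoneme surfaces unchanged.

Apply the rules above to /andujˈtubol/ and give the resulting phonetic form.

[aːnduːjˈtuːboːɫ]

Rule 3 applies to /a/ (word-initial: before a voiced consonant) → [aː].
/n/ stays [n].
/d/ (between /n/ and /u/) fails the environment for rule 2, so it stays [d].
/u/ — between /d/ and /j/, before a voiced consonant — surfaces as [uː] (rule 3).
/j/ (between /u/ and /t/): no rule targets it → [j].
/t/ (between /j/ and /u/) fails the environment for rule 2, so it stays [t].
/u/ (between /t/ and /b/) occurs before a voiced consonant → [uː] by rule 3.
/b/ (between /u/ and /o/) is unaffected → [b].
Rule 3 applies to /o/ (between /b/ and /l/: before a voiced consonant) → [oː].
Rule 4 applies to /l/ (word-final: word-finally) → [ɫ].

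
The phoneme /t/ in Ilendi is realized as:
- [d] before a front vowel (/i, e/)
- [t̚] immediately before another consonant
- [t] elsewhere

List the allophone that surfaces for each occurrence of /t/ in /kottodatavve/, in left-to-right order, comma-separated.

[t̚], [t], [t]

Occurrence 1 (position 3): immediately before another consonant → [t̚].
Occurrence 2 (position 4): no conditioning environment matches → elsewhere allophone [t].
Occurrence 3 (position 8): no conditioning environment matches → elsewhere allophone [t].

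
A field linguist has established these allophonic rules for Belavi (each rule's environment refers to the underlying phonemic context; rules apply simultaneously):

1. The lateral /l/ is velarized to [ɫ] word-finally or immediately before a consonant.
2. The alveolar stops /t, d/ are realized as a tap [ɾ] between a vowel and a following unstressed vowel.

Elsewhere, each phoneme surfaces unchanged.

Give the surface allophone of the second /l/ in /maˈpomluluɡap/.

/l/ (between /u/ and /u/) is in the target of rule 1 but the environment (word-finally or immediately before a consonant) is not met → [l].

[l]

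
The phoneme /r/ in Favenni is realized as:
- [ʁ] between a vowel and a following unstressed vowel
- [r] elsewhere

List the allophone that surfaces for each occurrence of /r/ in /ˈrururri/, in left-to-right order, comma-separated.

Occurrence 1 (position 1): no conditioning environment matches → elsewhere allophone [r].
Occurrence 2 (position 3): between a vowel and a following unstressed vowel → [ʁ].
Occurrence 3 (position 5): no conditioning environment matches → elsewhere allophone [r].
Occurrence 4 (position 6): no conditioning environment matches → elsewhere allophone [r].

[r], [ʁ], [r], [r]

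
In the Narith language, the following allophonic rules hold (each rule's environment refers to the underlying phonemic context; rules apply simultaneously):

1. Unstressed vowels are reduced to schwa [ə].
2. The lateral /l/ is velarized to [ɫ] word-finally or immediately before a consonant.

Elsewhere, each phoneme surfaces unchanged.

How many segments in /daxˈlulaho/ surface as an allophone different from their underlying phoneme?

Segments that undergo a rule: /a/ → [ə] (rule 1); /a/ → [ə] (rule 1); /o/ → [ə] (rule 1).
All other segments surface unchanged.

3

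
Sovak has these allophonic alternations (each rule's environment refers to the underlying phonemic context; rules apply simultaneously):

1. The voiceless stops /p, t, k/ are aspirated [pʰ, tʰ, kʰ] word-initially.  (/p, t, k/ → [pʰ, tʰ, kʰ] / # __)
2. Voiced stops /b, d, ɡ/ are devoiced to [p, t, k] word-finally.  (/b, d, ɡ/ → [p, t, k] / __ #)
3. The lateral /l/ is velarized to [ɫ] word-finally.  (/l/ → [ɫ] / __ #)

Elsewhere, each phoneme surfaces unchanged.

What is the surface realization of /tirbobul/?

[tʰirbobuɫ]

/t/ meets the environment for rule 1 (word-initially) → [tʰ].
/i/ (between /t/ and /r/) is unaffected → [i].
/r/ stays [r].
/b/ — between /r/ and /o/; rule 2 does not apply here → [b].
/o/ (between /b/ and /b/) is unaffected → [o].
/b/ (between /o/ and /u/) fails the environment for rule 2, so it stays [b].
/u/ stays [u].
/l/ (word-final) occurs word-finally → [ɫ] by rule 3.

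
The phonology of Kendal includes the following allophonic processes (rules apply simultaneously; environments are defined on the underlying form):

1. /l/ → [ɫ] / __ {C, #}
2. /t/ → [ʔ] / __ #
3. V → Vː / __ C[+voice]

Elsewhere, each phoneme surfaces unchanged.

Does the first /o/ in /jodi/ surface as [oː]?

Yes

/o/ — between /j/ and /d/, before a voiced consonant — surfaces as [oː] (rule 3).
The actual realization is [oː], which matches [oː].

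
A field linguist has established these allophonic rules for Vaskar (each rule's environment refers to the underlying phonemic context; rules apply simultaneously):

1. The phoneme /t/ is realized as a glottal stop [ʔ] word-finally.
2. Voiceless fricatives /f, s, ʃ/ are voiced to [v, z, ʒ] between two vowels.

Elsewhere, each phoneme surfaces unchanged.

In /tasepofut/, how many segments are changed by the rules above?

3

Segments that undergo a rule: /s/ → [z] (rule 2); /f/ → [v] (rule 2); /t/ → [ʔ] (rule 1).
All other segments surface unchanged.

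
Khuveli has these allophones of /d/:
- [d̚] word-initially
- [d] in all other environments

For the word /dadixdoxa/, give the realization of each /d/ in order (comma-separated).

[d̚], [d], [d]

Occurrence 1 (position 1): word-initially → [d̚].
Occurrence 2 (position 3): no conditioning environment matches → elsewhere allophone [d].
Occurrence 3 (position 6): no conditioning environment matches → elsewhere allophone [d].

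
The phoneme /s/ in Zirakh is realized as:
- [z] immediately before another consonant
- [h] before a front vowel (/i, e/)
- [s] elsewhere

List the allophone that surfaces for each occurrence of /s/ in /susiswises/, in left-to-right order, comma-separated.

[s], [h], [z], [h], [s]

Occurrence 1 (position 1): no conditioning environment matches → elsewhere allophone [s].
Occurrence 2 (position 3): before a front vowel (/i, e/) → [h].
Occurrence 3 (position 5): immediately before another consonant → [z].
Occurrence 4 (position 8): before a front vowel (/i, e/) → [h].
Occurrence 5 (position 10): no conditioning environment matches → elsewhere allophone [s].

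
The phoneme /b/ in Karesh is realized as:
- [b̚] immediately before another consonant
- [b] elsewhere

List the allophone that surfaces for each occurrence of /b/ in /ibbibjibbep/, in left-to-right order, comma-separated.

Occurrence 1 (position 2): immediately before another consonant → [b̚].
Occurrence 2 (position 3): no conditioning environment matches → elsewhere allophone [b].
Occurrence 3 (position 5): immediately before another consonant → [b̚].
Occurrence 4 (position 8): immediately before another consonant → [b̚].
Occurrence 5 (position 9): no conditioning environment matches → elsewhere allophone [b].

[b̚], [b], [b̚], [b̚], [b]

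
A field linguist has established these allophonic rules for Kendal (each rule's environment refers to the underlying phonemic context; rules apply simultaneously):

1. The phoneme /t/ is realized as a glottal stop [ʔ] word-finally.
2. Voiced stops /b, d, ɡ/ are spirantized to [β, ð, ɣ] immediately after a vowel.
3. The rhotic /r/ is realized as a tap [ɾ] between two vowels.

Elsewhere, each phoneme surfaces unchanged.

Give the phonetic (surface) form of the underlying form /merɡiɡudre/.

[merɡiɣuðre]

/m/ (word-initial) is unaffected → [m].
/e/ (between /m/ and /r/): no rule targets it → [e].
/r/ (between /e/ and /ɡ/): rule 3 targets it, but not between two vowels → unchanged [r].
/ɡ/ (between /r/ and /i/) is in the target of rule 2 but the environment (immediately after a vowel) is not met → [ɡ].
/i/ — not in any rule's target class → [i].
/ɡ/ (between /i/ and /u/) occurs immediately after a vowel → [ɣ] by rule 2.
/u/ (between /ɡ/ and /d/) is unaffected → [u].
/d/ (between /u/ and /r/) occurs immediately after a vowel → [ð] by rule 2.
/r/ — between /d/ and /e/; rule 3 does not apply here → [r].
/e/ (word-final): no rule targets it → [e].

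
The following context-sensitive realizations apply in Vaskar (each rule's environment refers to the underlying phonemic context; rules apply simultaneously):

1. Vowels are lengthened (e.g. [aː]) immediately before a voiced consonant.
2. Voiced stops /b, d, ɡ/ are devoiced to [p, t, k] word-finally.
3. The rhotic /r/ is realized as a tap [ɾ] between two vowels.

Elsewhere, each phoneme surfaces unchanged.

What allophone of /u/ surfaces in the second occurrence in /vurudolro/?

[uː]

/u/ (between /r/ and /d/) occurs before a voiced consonant → [uː] by rule 1.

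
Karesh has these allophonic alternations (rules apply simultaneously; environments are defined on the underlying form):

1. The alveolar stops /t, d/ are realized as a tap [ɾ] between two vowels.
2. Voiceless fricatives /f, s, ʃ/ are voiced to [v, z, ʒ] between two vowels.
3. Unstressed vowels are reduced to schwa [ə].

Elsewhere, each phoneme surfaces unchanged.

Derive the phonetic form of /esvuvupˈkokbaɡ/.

[əsvəvəpˈkokbəɡ]

Rule 3 applies to /e/ (word-initial: in an unstressed syllable) → [ə].
/s/ (between /e/ and /v/) is in the target of rule 2 but the environment (between two vowels) is not met → [s].
/v/ (between /s/ and /u/) is unaffected → [v].
/u/ (between /v/ and /v/): in an unstressed syllable, so rule 3 applies → [ə].
/v/ (between /u/ and /u/): no rule targets it → [v].
/u/ (between /v/ and /p/) occurs in an unstressed syllable → [ə] by rule 3.
/p/ (between /u/ and /k/) is unaffected → [p].
/k/ — not in any rule's target class → [k].
/o/ — between /k/ and /k/; rule 3 does not apply here → [o].
/k/ — not in any rule's target class → [k].
/b/ (between /k/ and /a/) is unaffected → [b].
/a/ — between /b/ and /ɡ/, in an unstressed syllable — surfaces as [ə] (rule 3).
/ɡ/ stays [ɡ].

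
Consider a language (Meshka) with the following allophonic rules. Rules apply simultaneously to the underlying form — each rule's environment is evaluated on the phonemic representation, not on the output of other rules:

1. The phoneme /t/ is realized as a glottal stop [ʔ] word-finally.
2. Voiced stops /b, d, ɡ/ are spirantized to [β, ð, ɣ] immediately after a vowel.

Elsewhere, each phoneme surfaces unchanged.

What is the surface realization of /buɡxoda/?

[buɣxoða]

/b/ (word-initial): rule 2 targets it, but not immediately after a vowel → unchanged [b].
/u/ — not in any rule's target class → [u].
/ɡ/ meets the environment for rule 2 (immediately after a vowel) → [ɣ].
/x/ (between /ɡ/ and /o/): no rule targets it → [x].
/o/ — not in any rule's target class → [o].
/d/ meets the environment for rule 2 (immediately after a vowel) → [ð].
/a/ stays [a].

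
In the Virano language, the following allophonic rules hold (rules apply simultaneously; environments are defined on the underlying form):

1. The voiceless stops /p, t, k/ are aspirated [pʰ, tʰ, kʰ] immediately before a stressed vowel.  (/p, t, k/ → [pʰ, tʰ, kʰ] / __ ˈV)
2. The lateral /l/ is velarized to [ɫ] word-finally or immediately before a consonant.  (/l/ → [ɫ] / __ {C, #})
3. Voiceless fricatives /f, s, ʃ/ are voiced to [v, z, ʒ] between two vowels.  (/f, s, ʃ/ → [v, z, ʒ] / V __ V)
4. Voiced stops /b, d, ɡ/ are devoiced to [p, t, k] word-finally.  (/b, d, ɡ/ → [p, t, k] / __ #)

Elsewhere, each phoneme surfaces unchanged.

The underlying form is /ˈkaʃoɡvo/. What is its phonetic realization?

[ˈkʰaʒoɡvo]

/k/ (word-initial) occurs immediately before a stressed vowel → [kʰ] by rule 1.
/a/ (between /k/ and /ʃ/): no rule targets it → [a].
/ʃ/ meets the environment for rule 3 (between two vowels) → [ʒ].
/o/ (between /ʃ/ and /ɡ/): no rule targets it → [o].
/ɡ/ — between /o/ and /v/; rule 4 does not apply here → [ɡ].
/v/ — not in any rule's target class → [v].
/o/ (word-final) is unaffected → [o].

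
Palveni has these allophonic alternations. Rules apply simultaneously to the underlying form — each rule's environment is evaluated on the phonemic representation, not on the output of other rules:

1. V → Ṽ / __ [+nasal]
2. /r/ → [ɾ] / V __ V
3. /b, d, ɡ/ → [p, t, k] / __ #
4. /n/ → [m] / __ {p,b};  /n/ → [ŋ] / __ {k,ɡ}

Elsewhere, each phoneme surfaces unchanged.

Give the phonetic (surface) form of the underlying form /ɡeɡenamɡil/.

/ɡ/ (word-initial) fails the environment for rule 3, so it stays [ɡ].
/e/ (between /ɡ/ and /ɡ/) fails the environment for rule 1, so it stays [e].
/ɡ/ — between /e/ and /e/; rule 3 does not apply here → [ɡ].
/e/ — between /ɡ/ and /n/, before a nasal consonant — surfaces as [ẽ] (rule 1).
/n/ (between /e/ and /a/) is in the target of rule 4 but the environment (before a labial or velar stop) is not met → [n].
Rule 1 applies to /a/ (between /n/ and /m/: before a nasal consonant) → [ã].
/m/ (between /a/ and /ɡ/): no rule targets it → [m].
/ɡ/ — between /m/ and /i/; rule 3 does not apply here → [ɡ].
/i/ (between /ɡ/ and /l/): rule 1 targets it, but not before a nasal consonant → unchanged [i].
/l/ (word-final) is unaffected → [l].

[ɡeɡẽnãmɡil]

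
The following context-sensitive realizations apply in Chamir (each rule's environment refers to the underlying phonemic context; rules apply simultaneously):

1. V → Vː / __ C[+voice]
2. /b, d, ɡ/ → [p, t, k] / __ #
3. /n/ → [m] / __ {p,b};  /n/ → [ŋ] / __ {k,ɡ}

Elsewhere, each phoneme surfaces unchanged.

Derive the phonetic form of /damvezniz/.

[daːmveːzniːz]

/d/ (word-initial) fails the environment for rule 2, so it stays [d].
Rule 1 applies to /a/ (between /d/ and /m/: before a voiced consonant) → [aː].
/m/ stays [m].
/v/ (between /m/ and /e/) is unaffected → [v].
/e/ (between /v/ and /z/): before a voiced consonant, so rule 1 applies → [eː].
/z/ (between /e/ and /n/) is unaffected → [z].
/n/ (between /z/ and /i/) is in the target of rule 3 but the environment (before a labial or velar stop) is not met → [n].
/i/ — between /n/ and /z/, before a voiced consonant — surfaces as [iː] (rule 1).
/z/ (word-final): no rule targets it → [z].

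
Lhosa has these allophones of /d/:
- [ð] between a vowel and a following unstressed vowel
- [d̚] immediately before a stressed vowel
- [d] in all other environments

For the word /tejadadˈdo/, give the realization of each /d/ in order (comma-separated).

[ð], [d], [d̚]

Occurrence 1 (position 5): between a vowel and a following unstressed vowel → [ð].
Occurrence 2 (position 7): no conditioning environment matches → elsewhere allophone [d].
Occurrence 3 (position 8): immediately before a stressed vowel → [d̚].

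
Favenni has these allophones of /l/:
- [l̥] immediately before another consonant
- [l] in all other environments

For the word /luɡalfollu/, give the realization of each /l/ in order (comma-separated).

Occurrence 1 (position 1): no conditioning environment matches → elsewhere allophone [l].
Occurrence 2 (position 5): immediately before another consonant → [l̥].
Occurrence 3 (position 8): immediately before another consonant → [l̥].
Occurrence 4 (position 9): no conditioning environment matches → elsewhere allophone [l].

[l], [l̥], [l̥], [l]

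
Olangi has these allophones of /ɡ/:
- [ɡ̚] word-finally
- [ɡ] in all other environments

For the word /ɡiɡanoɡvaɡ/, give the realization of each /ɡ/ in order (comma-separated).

[ɡ], [ɡ], [ɡ], [ɡ̚]

Occurrence 1 (position 1): no conditioning environment matches → elsewhere allophone [ɡ].
Occurrence 2 (position 3): no conditioning environment matches → elsewhere allophone [ɡ].
Occurrence 3 (position 7): no conditioning environment matches → elsewhere allophone [ɡ].
Occurrence 4 (position 10): word-finally → [ɡ̚].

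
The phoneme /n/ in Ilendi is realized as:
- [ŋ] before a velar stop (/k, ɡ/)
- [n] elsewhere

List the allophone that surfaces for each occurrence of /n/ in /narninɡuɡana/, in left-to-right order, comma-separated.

[n], [n], [ŋ], [n]

Occurrence 1 (position 1): no conditioning environment matches → elsewhere allophone [n].
Occurrence 2 (position 4): no conditioning environment matches → elsewhere allophone [n].
Occurrence 3 (position 6): before a velar stop → [ŋ].
Occurrence 4 (position 11): no conditioning environment matches → elsewhere allophone [n].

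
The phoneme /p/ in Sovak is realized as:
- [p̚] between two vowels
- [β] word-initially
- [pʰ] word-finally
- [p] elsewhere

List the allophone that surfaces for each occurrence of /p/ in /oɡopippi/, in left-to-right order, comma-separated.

Occurrence 1 (position 4): between two vowels → [p̚].
Occurrence 2 (position 6): no conditioning environment matches → elsewhere allophone [p].
Occurrence 3 (position 7): no conditioning environment matches → elsewhere allophone [p].

[p̚], [p], [p]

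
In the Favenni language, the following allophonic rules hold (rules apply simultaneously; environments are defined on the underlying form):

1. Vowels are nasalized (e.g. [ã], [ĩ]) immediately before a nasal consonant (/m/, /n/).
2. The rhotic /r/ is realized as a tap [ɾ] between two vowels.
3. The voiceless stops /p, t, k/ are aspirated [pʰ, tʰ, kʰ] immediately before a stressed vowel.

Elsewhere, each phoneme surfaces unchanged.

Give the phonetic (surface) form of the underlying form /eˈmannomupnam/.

/e/ (word-initial) occurs before a nasal consonant → [ẽ] by rule 1.
/m/ stays [m].
/a/ meets the environment for rule 1 (before a nasal consonant) → [ã].
/n/ (between /a/ and /n/) is unaffected → [n].
/n/ (between /n/ and /o/) is unaffected → [n].
/o/ (between /n/ and /m/) occurs before a nasal consonant → [õ] by rule 1.
/m/ stays [m].
/u/ — between /m/ and /p/; rule 1 does not apply here → [u].
/p/ (between /u/ and /n/) is in the target of rule 3 but the environment (immediately before a stressed vowel) is not met → [p].
/n/ (between /p/ and /a/): no rule targets it → [n].
/a/ meets the environment for rule 1 (before a nasal consonant) → [ã].
/m/ (word-final): no rule targets it → [m].

[ẽˈmãnnõmupnãm]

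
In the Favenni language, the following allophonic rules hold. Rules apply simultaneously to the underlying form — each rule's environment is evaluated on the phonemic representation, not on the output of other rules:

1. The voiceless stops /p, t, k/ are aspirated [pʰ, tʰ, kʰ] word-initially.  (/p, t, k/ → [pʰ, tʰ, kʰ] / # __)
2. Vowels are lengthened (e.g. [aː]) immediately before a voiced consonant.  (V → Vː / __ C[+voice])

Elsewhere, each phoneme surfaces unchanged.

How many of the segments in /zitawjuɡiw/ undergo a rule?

3

Segments that undergo a rule: /a/ → [aː] (rule 2); /u/ → [uː] (rule 2); /i/ → [iː] (rule 2).
All other segments surface unchanged.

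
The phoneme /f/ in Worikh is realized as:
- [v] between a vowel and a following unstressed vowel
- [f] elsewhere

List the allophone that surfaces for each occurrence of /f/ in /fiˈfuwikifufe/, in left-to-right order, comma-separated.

[f], [f], [v], [v]

Occurrence 1 (position 1): no conditioning environment matches → elsewhere allophone [f].
Occurrence 2 (position 3): no conditioning environment matches → elsewhere allophone [f].
Occurrence 3 (position 9): between a vowel and a following unstressed vowel → [v].
Occurrence 4 (position 11): between a vowel and a following unstressed vowel → [v].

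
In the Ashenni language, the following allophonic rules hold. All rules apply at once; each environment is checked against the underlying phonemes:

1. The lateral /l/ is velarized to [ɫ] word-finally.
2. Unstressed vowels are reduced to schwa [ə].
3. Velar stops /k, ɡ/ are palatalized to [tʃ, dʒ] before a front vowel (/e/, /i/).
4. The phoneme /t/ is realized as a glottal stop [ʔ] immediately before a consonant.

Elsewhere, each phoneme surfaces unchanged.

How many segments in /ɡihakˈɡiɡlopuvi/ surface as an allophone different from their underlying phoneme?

7

Segments that undergo a rule: /ɡ/ → [dʒ] (rule 3); /i/ → [ə] (rule 2); /a/ → [ə] (rule 2); /ɡ/ → [dʒ] (rule 3); /o/ → [ə] (rule 2); /u/ → [ə] (rule 2); /i/ → [ə] (rule 2).
All other segments surface unchanged.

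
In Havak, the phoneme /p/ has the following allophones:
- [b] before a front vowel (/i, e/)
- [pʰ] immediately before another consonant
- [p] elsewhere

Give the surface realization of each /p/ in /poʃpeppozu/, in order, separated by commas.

Occurrence 1 (position 1): no conditioning environment matches → elsewhere allophone [p].
Occurrence 2 (position 4): before a front vowel (/i, e/) → [b].
Occurrence 3 (position 6): immediately before another consonant → [pʰ].
Occurrence 4 (position 7): no conditioning environment matches → elsewhere allophone [p].

[p], [b], [pʰ], [p]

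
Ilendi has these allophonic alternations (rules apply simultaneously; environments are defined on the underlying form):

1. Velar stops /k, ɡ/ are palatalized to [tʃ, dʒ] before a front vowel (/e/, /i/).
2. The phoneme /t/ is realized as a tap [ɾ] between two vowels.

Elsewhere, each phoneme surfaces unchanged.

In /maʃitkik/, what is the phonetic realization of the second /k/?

/k/ — word-final; rule 1 does not apply here → [k].

[k]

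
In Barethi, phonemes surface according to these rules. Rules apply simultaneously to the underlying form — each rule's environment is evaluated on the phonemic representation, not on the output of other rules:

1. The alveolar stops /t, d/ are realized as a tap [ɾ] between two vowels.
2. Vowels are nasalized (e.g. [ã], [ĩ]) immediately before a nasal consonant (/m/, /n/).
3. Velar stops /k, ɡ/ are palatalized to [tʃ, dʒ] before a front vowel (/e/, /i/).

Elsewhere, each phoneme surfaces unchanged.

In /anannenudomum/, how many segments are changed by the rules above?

6

Segments that undergo a rule: /a/ → [ã] (rule 2); /a/ → [ã] (rule 2); /e/ → [ẽ] (rule 2); /d/ → [ɾ] (rule 1); /o/ → [õ] (rule 2); /u/ → [ũ] (rule 2).
All other segments surface unchanged.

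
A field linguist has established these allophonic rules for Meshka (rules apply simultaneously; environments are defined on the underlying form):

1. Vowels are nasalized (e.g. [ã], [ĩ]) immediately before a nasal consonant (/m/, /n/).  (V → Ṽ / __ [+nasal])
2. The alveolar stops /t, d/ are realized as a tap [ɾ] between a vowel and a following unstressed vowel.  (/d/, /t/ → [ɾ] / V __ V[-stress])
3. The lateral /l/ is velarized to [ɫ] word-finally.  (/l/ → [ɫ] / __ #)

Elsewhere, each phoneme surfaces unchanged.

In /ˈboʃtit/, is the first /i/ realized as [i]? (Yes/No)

/i/ — between /t/ and /t/; rule 1 does not apply here → [i].
The actual realization is [i], which matches [i].

Yes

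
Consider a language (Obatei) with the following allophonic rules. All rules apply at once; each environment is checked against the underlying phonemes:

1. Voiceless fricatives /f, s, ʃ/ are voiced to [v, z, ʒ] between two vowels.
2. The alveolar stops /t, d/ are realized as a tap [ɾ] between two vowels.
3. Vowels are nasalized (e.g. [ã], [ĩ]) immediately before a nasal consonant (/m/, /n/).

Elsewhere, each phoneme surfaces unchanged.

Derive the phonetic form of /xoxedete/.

/x/ — not in any rule's target class → [x].
/o/ (between /x/ and /x/): rule 3 targets it, but not before a nasal consonant → unchanged [o].
/x/ — not in any rule's target class → [x].
/e/ (between /x/ and /d/): rule 3 targets it, but not before a nasal consonant → unchanged [e].
/d/ (between /e/ and /e/): between two vowels, so rule 2 applies → [ɾ].
/e/ (between /d/ and /t/): rule 3 targets it, but not before a nasal consonant → unchanged [e].
/t/ — between /e/ and /e/, between two vowels — surfaces as [ɾ] (rule 2).
/e/ (word-final) fails the environment for rule 3, so it stays [e].

[xoxeɾeɾe]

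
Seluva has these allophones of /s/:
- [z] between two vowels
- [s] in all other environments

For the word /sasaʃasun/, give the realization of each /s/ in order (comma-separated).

Occurrence 1 (position 1): no conditioning environment matches → elsewhere allophone [s].
Occurrence 2 (position 3): between two vowels → [z].
Occurrence 3 (position 7): between two vowels → [z].

[s], [z], [z]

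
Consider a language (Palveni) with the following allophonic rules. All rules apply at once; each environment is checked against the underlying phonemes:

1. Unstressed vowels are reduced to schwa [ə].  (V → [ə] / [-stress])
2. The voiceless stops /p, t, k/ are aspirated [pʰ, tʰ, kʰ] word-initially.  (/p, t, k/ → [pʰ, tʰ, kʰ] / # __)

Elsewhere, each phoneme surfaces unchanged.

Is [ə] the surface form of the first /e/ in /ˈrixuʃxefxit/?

Yes

/e/ (between /x/ and /f/): in an unstressed syllable, so rule 1 applies → [ə].
The actual realization is [ə], which matches [ə].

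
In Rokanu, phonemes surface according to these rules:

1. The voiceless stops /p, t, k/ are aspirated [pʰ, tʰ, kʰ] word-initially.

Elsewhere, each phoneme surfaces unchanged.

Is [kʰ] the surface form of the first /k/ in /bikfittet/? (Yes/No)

No

/k/ (between /i/ and /f/): rule 1 targets it, but not word-initially → unchanged [k].
The actual realization is [k], not [kʰ].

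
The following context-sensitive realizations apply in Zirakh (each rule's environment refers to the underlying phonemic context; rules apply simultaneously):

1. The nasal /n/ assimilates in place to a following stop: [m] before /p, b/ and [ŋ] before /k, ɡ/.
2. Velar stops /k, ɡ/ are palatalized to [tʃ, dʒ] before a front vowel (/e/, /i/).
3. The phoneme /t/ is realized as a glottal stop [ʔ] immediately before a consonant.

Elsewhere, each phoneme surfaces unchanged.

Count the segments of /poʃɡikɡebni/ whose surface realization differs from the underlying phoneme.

Segments that undergo a rule: /ɡ/ → [dʒ] (rule 2); /ɡ/ → [dʒ] (rule 2).
All other segments surface unchanged.

2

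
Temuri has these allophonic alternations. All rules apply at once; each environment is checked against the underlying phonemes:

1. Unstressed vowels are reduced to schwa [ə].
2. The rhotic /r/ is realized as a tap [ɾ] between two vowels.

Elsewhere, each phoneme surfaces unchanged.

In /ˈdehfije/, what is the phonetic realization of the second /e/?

[ə]

/e/ — word-final, in an unstressed syllable — surfaces as [ə] (rule 1).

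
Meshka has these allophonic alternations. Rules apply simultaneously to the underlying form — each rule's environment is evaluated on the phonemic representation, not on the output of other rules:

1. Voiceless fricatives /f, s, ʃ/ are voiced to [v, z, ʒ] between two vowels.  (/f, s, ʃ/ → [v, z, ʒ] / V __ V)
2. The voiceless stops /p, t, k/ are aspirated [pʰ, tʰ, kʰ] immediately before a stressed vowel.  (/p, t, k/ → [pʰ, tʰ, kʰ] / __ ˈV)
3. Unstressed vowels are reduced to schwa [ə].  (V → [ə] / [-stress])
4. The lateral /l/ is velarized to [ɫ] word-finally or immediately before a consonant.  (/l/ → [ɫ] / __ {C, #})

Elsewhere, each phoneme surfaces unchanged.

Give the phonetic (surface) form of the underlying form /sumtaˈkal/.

/s/ (word-initial) fails the environment for rule 1, so it stays [s].
/u/ (between /s/ and /m/): in an unstressed syllable, so rule 3 applies → [ə].
/m/ — not in any rule's target class → [m].
/t/ — between /m/ and /a/; rule 2 does not apply here → [t].
/a/ — between /t/ and /k/, in an unstressed syllable — surfaces as [ə] (rule 3).
Rule 2 applies to /k/ (between /a/ and /a/: immediately before a stressed vowel) → [kʰ].
/a/ (between /k/ and /l/) is in the target of rule 3 but the environment (in an unstressed syllable) is not met → [a].
Rule 4 applies to /l/ (word-final: word-finally or immediately before a consonant) → [ɫ].

[səmtəˈkʰaɫ]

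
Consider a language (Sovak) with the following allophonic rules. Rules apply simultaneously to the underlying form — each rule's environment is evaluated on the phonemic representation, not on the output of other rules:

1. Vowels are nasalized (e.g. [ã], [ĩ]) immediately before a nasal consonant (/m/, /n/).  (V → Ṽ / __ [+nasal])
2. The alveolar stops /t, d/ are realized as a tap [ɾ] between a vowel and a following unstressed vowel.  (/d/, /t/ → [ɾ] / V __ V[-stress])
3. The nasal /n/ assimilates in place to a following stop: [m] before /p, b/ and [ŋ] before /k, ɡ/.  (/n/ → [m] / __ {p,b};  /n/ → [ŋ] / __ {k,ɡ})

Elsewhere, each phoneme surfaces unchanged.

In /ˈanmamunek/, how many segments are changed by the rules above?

Segments that undergo a rule: /a/ → [ã] (rule 1); /a/ → [ã] (rule 1); /u/ → [ũ] (rule 1).
All other segments surface unchanged.

3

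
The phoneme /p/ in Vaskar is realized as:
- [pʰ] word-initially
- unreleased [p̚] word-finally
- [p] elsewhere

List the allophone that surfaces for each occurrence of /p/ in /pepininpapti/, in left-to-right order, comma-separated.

[pʰ], [p], [p], [p]

Occurrence 1 (position 1): word-initially → [pʰ].
Occurrence 2 (position 3): no conditioning environment matches → elsewhere allophone [p].
Occurrence 3 (position 8): no conditioning environment matches → elsewhere allophone [p].
Occurrence 4 (position 10): no conditioning environment matches → elsewhere allophone [p].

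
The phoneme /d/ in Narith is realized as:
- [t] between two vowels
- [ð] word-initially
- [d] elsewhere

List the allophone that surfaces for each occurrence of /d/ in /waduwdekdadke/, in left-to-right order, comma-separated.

[t], [d], [d], [d]

Occurrence 1 (position 3): between two vowels → [t].
Occurrence 2 (position 6): no conditioning environment matches → elsewhere allophone [d].
Occurrence 3 (position 9): no conditioning environment matches → elsewhere allophone [d].
Occurrence 4 (position 11): no conditioning environment matches → elsewhere allophone [d].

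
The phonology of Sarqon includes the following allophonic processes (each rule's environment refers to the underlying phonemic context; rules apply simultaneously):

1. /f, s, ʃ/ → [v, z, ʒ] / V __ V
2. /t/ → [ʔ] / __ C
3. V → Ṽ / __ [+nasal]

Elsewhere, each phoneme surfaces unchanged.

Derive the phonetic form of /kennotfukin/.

/k/ (word-initial) is unaffected → [k].
/e/ (between /k/ and /n/) occurs before a nasal consonant → [ẽ] by rule 3.
/n/ stays [n].
/n/ — not in any rule's target class → [n].
/o/ (between /n/ and /t/): rule 3 targets it, but not before a nasal consonant → unchanged [o].
/t/ — between /o/ and /f/, immediately before a consonant — surfaces as [ʔ] (rule 2).
/f/ — between /t/ and /u/; rule 1 does not apply here → [f].
/u/ — between /f/ and /k/; rule 3 does not apply here → [u].
/k/ (between /u/ and /i/): no rule targets it → [k].
/i/ — between /k/ and /n/, before a nasal consonant — surfaces as [ĩ] (rule 3).
/n/ (word-final): no rule targets it → [n].

[kẽnnoʔfukĩn]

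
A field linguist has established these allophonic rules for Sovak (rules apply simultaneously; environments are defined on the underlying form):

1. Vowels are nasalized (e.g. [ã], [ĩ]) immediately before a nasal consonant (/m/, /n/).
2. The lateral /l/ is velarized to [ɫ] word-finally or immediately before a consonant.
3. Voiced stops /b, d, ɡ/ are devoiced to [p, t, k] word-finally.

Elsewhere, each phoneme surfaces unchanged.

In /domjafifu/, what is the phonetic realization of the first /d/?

[d]

/d/ (word-initial): rule 3 targets it, but not word-finally → unchanged [d].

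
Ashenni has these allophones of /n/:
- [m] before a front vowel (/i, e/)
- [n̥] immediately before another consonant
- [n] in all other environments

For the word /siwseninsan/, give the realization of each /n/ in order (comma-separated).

Occurrence 1 (position 6): before a front vowel (/i, e/) → [m].
Occurrence 2 (position 8): immediately before another consonant → [n̥].
Occurrence 3 (position 11): no conditioning environment matches → elsewhere allophone [n].

[m], [n̥], [n]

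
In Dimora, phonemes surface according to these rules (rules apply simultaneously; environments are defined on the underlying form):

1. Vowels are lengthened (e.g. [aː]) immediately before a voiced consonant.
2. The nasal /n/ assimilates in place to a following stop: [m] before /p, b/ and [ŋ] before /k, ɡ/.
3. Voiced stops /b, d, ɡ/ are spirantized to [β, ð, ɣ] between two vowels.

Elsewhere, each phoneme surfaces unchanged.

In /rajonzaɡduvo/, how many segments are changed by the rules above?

Segments that undergo a rule: /a/ → [aː] (rule 1); /o/ → [oː] (rule 1); /a/ → [aː] (rule 1); /u/ → [uː] (rule 1).
All other segments surface unchanged.

4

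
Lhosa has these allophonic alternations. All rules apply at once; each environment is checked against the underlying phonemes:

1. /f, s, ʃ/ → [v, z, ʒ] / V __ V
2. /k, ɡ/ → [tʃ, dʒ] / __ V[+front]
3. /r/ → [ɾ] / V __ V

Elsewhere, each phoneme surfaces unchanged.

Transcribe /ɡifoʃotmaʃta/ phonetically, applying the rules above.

[dʒivoʒotmaʃta]

/ɡ/ (word-initial) occurs before a front vowel → [dʒ] by rule 2.
/i/ (between /ɡ/ and /f/) is unaffected → [i].
Rule 1 applies to /f/ (between /i/ and /o/: between two vowels) → [v].
/o/ — not in any rule's target class → [o].
/ʃ/ (between /o/ and /o/): between two vowels, so rule 1 applies → [ʒ].
/o/ — not in any rule's target class → [o].
/t/ (between /o/ and /m/) is unaffected → [t].
/m/ (between /t/ and /a/) is unaffected → [m].
/a/ (between /m/ and /ʃ/): no rule targets it → [a].
/ʃ/ (between /a/ and /t/): rule 1 targets it, but not between two vowels → unchanged [ʃ].
/t/ (between /ʃ/ and /a/): no rule targets it → [t].
/a/ (word-final): no rule targets it → [a].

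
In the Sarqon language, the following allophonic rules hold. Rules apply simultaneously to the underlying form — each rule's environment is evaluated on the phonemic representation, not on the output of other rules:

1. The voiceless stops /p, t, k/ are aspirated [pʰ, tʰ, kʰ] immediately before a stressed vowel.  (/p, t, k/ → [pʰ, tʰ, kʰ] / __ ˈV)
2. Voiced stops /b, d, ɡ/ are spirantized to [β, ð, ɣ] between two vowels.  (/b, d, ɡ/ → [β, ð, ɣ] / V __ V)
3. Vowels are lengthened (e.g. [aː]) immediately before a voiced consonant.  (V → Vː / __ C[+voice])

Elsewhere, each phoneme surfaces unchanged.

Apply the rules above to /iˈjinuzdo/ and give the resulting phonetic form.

Rule 3 applies to /i/ (word-initial: before a voiced consonant) → [iː].
/j/ stays [j].
Rule 3 applies to /i/ (between /j/ and /n/: before a voiced consonant) → [iː].
/n/ stays [n].
/u/ meets the environment for rule 3 (before a voiced consonant) → [uː].
/z/ (between /u/ and /d/): no rule targets it → [z].
/d/ — between /z/ and /o/; rule 2 does not apply here → [d].
/o/ (word-final) is in the target of rule 3 but the environment (before a voiced consonant) is not met → [o].

[iːˈjiːnuːzdo]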